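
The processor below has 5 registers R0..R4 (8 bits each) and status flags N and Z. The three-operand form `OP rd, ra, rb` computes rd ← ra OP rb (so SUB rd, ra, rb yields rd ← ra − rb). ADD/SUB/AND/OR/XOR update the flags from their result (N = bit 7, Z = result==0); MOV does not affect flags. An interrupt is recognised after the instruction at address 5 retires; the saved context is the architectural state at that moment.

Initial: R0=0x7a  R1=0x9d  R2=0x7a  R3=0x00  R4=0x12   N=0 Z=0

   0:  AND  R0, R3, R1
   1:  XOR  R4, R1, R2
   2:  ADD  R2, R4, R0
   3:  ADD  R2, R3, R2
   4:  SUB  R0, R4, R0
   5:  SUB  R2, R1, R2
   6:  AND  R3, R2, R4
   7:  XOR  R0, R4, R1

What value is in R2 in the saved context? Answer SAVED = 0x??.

after  0: R0=0x00 R1=0x9d R2=0x7a R3=0x00 R4=0x12  N=0 Z=1
after  1: R0=0x00 R1=0x9d R2=0x7a R3=0x00 R4=0xe7  N=1 Z=0
after  2: R0=0x00 R1=0x9d R2=0xe7 R3=0x00 R4=0xe7  N=1 Z=0
after  3: R0=0x00 R1=0x9d R2=0xe7 R3=0x00 R4=0xe7  N=1 Z=0
after  4: R0=0xe7 R1=0x9d R2=0xe7 R3=0x00 R4=0xe7  N=1 Z=0
after  5: R0=0xe7 R1=0x9d R2=0xb6 R3=0x00 R4=0xe7  N=1 Z=0
-- IRQ taken; context saved, return-PC = 6 --

SAVED = 0xb6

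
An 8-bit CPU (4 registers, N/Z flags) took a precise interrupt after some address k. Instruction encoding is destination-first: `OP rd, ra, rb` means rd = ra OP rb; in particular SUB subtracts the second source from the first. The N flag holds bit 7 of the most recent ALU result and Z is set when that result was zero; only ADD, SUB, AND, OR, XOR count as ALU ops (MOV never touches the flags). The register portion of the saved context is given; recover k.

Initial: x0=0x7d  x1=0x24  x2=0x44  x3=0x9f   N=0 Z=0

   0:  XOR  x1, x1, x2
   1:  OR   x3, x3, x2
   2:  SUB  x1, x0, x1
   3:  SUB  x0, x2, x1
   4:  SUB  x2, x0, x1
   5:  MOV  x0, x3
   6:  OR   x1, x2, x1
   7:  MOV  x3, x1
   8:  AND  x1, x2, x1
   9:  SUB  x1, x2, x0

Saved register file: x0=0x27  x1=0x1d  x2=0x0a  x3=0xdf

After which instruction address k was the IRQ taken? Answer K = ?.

after  0: x0=0x7d x1=0x60 x2=0x44 x3=0x9f  N=0 Z=0
after  1: x0=0x7d x1=0x60 x2=0x44 x3=0xdf  N=1 Z=0
after  2: x0=0x7d x1=0x1d x2=0x44 x3=0xdf  N=0 Z=0
after  3: x0=0x27 x1=0x1d x2=0x44 x3=0xdf  N=0 Z=0
after  4: x0=0x27 x1=0x1d x2=0x0a x3=0xdf  N=0 Z=0
-- IRQ taken; context saved, return-PC = 5 --

K = 4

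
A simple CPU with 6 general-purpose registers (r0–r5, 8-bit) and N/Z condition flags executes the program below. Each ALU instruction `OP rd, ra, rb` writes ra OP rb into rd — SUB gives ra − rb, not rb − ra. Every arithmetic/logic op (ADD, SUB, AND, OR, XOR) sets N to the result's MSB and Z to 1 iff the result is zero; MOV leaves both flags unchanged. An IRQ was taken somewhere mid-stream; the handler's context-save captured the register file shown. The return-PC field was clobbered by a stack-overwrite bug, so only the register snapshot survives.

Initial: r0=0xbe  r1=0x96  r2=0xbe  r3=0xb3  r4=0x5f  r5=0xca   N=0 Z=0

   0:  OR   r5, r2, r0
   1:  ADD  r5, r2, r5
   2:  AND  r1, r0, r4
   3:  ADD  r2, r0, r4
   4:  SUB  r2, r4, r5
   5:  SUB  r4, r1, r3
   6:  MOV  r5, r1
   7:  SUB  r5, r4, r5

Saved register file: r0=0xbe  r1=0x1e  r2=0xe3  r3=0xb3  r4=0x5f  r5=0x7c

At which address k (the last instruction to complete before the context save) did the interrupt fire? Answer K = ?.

after  0: r0=0xbe r1=0x96 r2=0xbe r3=0xb3 r4=0x5f r5=0xbe  N=1 Z=0
after  1: r0=0xbe r1=0x96 r2=0xbe r3=0xb3 r4=0x5f r5=0x7c  N=0 Z=0
after  2: r0=0xbe r1=0x1e r2=0xbe r3=0xb3 r4=0x5f r5=0x7c  N=0 Z=0
after  3: r0=0xbe r1=0x1e r2=0x1d r3=0xb3 r4=0x5f r5=0x7c  N=0 Z=0
after  4: r0=0xbe r1=0x1e r2=0xe3 r3=0xb3 r4=0x5f r5=0x7c  N=1 Z=0
-- IRQ taken; context saved, return-PC = 5 --

K = 4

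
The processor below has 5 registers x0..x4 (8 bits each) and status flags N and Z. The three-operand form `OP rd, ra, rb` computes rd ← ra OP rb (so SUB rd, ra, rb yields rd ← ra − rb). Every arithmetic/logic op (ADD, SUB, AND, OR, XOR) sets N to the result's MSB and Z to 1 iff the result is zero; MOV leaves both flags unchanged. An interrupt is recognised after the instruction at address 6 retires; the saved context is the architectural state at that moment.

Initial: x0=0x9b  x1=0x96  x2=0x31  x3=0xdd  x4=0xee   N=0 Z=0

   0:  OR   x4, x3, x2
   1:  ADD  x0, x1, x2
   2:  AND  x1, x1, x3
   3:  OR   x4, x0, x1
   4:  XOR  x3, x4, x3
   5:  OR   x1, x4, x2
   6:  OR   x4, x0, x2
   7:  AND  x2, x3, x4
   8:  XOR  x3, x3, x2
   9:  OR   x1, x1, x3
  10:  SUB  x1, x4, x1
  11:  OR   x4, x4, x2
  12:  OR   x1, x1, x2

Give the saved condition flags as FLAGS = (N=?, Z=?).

after  0: x0=0x9b x1=0x96 x2=0x31 x3=0xdd x4=0xfd  N=1 Z=0
after  1: x0=0xc7 x1=0x96 x2=0x31 x3=0xdd x4=0xfd  N=1 Z=0
after  2: x0=0xc7 x1=0x94 x2=0x31 x3=0xdd x4=0xfd  N=1 Z=0
after  3: x0=0xc7 x1=0x94 x2=0x31 x3=0xdd x4=0xd7  N=1 Z=0
after  4: x0=0xc7 x1=0x94 x2=0x31 x3=0x0a x4=0xd7  N=0 Z=0
after  5: x0=0xc7 x1=0xf7 x2=0x31 x3=0x0a x4=0xd7  N=1 Z=0
after  6: x0=0xc7 x1=0xf7 x2=0x31 x3=0x0a x4=0xf7  N=1 Z=0
-- IRQ taken; context saved, return-PC = 7 --

FLAGS = (N=1, Z=0)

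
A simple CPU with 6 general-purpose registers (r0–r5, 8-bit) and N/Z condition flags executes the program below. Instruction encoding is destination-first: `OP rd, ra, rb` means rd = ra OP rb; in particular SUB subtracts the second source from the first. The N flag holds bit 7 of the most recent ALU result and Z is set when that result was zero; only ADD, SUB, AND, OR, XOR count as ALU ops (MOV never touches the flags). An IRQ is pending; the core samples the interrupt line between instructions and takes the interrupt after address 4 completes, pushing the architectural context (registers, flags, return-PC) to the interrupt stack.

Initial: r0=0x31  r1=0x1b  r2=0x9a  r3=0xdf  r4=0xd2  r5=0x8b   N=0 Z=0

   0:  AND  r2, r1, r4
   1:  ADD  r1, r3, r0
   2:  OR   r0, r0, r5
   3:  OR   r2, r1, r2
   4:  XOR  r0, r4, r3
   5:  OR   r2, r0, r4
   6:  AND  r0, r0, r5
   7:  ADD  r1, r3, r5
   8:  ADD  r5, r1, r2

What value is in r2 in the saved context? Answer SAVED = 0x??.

SAVED = 0x12

after  0: r0=0x31 r1=0x1b r2=0x12 r3=0xdf r4=0xd2 r5=0x8b  N=0 Z=0
after  1: r0=0x31 r1=0x10 r2=0x12 r3=0xdf r4=0xd2 r5=0x8b  N=0 Z=0
after  2: r0=0xbb r1=0x10 r2=0x12 r3=0xdf r4=0xd2 r5=0x8b  N=1 Z=0
after  3: r0=0xbb r1=0x10 r2=0x12 r3=0xdf r4=0xd2 r5=0x8b  N=0 Z=0
after  4: r0=0x0d r1=0x10 r2=0x12 r3=0xdf r4=0xd2 r5=0x8b  N=0 Z=0
-- IRQ taken; context saved, return-PC = 5 --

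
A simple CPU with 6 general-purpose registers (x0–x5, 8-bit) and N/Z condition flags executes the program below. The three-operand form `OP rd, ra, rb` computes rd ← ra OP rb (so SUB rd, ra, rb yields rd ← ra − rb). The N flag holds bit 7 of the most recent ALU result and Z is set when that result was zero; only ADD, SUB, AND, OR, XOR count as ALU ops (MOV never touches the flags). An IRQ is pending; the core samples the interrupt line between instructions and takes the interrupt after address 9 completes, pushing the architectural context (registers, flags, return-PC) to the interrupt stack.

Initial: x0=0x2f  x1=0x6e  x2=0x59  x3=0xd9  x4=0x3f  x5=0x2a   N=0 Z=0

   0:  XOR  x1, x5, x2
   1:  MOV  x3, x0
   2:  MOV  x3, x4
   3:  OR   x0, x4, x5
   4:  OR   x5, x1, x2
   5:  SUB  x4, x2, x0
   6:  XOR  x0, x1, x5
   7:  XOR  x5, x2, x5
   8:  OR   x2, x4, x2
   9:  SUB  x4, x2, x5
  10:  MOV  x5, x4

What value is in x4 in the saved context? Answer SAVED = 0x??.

SAVED = 0x39

after  0: x0=0x2f x1=0x73 x2=0x59 x3=0xd9 x4=0x3f x5=0x2a  N=0 Z=0
after  1: x0=0x2f x1=0x73 x2=0x59 x3=0x2f x4=0x3f x5=0x2a  N=0 Z=0
after  2: x0=0x2f x1=0x73 x2=0x59 x3=0x3f x4=0x3f x5=0x2a  N=0 Z=0
after  3: x0=0x3f x1=0x73 x2=0x59 x3=0x3f x4=0x3f x5=0x2a  N=0 Z=0
after  4: x0=0x3f x1=0x73 x2=0x59 x3=0x3f x4=0x3f x5=0x7b  N=0 Z=0
after  5: x0=0x3f x1=0x73 x2=0x59 x3=0x3f x4=0x1a x5=0x7b  N=0 Z=0
after  6: x0=0x08 x1=0x73 x2=0x59 x3=0x3f x4=0x1a x5=0x7b  N=0 Z=0
after  7: x0=0x08 x1=0x73 x2=0x59 x3=0x3f x4=0x1a x5=0x22  N=0 Z=0
after  8: x0=0x08 x1=0x73 x2=0x5b x3=0x3f x4=0x1a x5=0x22  N=0 Z=0
after  9: x0=0x08 x1=0x73 x2=0x5b x3=0x3f x4=0x39 x5=0x22  N=0 Z=0
-- IRQ taken; context saved, return-PC = 10 --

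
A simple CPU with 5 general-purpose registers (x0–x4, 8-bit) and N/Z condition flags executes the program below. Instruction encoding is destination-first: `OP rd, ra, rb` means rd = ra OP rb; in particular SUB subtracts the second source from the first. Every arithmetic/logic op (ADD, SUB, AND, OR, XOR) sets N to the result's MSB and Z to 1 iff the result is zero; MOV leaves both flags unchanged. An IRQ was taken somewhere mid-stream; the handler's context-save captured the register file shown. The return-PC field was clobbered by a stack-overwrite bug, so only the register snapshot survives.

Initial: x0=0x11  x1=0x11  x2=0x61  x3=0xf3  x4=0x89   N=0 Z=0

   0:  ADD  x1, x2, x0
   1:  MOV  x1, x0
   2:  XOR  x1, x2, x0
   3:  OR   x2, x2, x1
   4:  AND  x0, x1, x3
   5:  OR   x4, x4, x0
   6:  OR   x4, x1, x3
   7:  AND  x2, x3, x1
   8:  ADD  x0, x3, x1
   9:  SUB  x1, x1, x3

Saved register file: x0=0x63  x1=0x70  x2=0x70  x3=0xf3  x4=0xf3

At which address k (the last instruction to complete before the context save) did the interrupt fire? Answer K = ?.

after  0: x0=0x11 x1=0x72 x2=0x61 x3=0xf3 x4=0x89  N=0 Z=0
after  1: x0=0x11 x1=0x11 x2=0x61 x3=0xf3 x4=0x89  N=0 Z=0
after  2: x0=0x11 x1=0x70 x2=0x61 x3=0xf3 x4=0x89  N=0 Z=0
after  3: x0=0x11 x1=0x70 x2=0x71 x3=0xf3 x4=0x89  N=0 Z=0
after  4: x0=0x70 x1=0x70 x2=0x71 x3=0xf3 x4=0x89  N=0 Z=0
after  5: x0=0x70 x1=0x70 x2=0x71 x3=0xf3 x4=0xf9  N=1 Z=0
after  6: x0=0x70 x1=0x70 x2=0x71 x3=0xf3 x4=0xf3  N=1 Z=0
after  7: x0=0x70 x1=0x70 x2=0x70 x3=0xf3 x4=0xf3  N=0 Z=0
after  8: x0=0x63 x1=0x70 x2=0x70 x3=0xf3 x4=0xf3  N=0 Z=0
-- IRQ taken; context saved, return-PC = 9 --

K = 8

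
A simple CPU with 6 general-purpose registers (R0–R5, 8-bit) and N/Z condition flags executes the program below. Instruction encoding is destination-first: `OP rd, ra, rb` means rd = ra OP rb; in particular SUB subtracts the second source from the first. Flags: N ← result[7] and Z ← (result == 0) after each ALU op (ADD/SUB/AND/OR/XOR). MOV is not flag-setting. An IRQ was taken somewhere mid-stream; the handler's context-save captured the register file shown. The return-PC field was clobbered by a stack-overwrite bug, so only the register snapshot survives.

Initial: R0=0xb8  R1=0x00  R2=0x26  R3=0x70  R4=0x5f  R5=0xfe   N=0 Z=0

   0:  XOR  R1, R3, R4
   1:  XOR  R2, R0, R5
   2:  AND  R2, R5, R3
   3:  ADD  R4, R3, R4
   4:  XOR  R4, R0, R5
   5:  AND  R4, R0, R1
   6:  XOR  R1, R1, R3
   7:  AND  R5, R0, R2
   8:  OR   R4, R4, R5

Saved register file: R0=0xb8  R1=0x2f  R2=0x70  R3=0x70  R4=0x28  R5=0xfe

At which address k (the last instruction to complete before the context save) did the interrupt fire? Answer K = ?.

after  0: R0=0xb8 R1=0x2f R2=0x26 R3=0x70 R4=0x5f R5=0xfe  N=0 Z=0
after  1: R0=0xb8 R1=0x2f R2=0x46 R3=0x70 R4=0x5f R5=0xfe  N=0 Z=0
after  2: R0=0xb8 R1=0x2f R2=0x70 R3=0x70 R4=0x5f R5=0xfe  N=0 Z=0
after  3: R0=0xb8 R1=0x2f R2=0x70 R3=0x70 R4=0xcf R5=0xfe  N=1 Z=0
after  4: R0=0xb8 R1=0x2f R2=0x70 R3=0x70 R4=0x46 R5=0xfe  N=0 Z=0
after  5: R0=0xb8 R1=0x2f R2=0x70 R3=0x70 R4=0x28 R5=0xfe  N=0 Z=0
-- IRQ taken; context saved, return-PC = 6 --

K = 5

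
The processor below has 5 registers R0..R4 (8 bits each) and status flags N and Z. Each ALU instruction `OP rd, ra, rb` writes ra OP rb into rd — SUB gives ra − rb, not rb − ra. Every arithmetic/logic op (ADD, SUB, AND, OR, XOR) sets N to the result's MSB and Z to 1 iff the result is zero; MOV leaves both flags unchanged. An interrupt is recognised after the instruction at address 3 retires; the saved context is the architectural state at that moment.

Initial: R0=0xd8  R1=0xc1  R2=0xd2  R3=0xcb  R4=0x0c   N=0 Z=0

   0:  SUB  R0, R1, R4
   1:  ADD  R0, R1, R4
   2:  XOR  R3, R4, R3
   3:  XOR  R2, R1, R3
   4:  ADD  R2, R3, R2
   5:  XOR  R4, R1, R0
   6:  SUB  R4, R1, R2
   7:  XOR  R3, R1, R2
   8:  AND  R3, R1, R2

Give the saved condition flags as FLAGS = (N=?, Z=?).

FLAGS = (N=0, Z=0)

after  0: R0=0xb5 R1=0xc1 R2=0xd2 R3=0xcb R4=0x0c  N=1 Z=0
after  1: R0=0xcd R1=0xc1 R2=0xd2 R3=0xcb R4=0x0c  N=1 Z=0
after  2: R0=0xcd R1=0xc1 R2=0xd2 R3=0xc7 R4=0x0c  N=1 Z=0
after  3: R0=0xcd R1=0xc1 R2=0x06 R3=0xc7 R4=0x0c  N=0 Z=0
-- IRQ taken; context saved, return-PC = 4 --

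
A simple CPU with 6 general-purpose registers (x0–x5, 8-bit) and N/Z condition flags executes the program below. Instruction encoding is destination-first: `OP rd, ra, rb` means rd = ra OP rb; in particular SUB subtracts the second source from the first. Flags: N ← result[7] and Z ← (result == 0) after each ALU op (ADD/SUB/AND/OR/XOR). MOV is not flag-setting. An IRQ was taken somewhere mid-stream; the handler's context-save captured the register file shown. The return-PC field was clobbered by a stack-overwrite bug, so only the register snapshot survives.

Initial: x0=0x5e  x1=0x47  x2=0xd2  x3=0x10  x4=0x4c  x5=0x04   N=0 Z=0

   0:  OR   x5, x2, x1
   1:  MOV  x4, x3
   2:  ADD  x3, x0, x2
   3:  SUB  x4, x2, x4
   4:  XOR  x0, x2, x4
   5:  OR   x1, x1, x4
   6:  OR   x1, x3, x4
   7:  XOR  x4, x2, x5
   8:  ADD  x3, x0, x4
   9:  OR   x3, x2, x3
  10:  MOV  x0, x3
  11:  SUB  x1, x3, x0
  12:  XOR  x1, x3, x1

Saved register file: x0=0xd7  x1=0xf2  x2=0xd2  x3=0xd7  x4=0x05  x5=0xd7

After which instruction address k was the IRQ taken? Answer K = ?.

after  0: x0=0x5e x1=0x47 x2=0xd2 x3=0x10 x4=0x4c x5=0xd7  N=1 Z=0
after  1: x0=0x5e x1=0x47 x2=0xd2 x3=0x10 x4=0x10 x5=0xd7  N=1 Z=0
after  2: x0=0x5e x1=0x47 x2=0xd2 x3=0x30 x4=0x10 x5=0xd7  N=0 Z=0
after  3: x0=0x5e x1=0x47 x2=0xd2 x3=0x30 x4=0xc2 x5=0xd7  N=1 Z=0
after  4: x0=0x10 x1=0x47 x2=0xd2 x3=0x30 x4=0xc2 x5=0xd7  N=0 Z=0
after  5: x0=0x10 x1=0xc7 x2=0xd2 x3=0x30 x4=0xc2 x5=0xd7  N=1 Z=0
after  6: x0=0x10 x1=0xf2 x2=0xd2 x3=0x30 x4=0xc2 x5=0xd7  N=1 Z=0
after  7: x0=0x10 x1=0xf2 x2=0xd2 x3=0x30 x4=0x05 x5=0xd7  N=0 Z=0
after  8: x0=0x10 x1=0xf2 x2=0xd2 x3=0x15 x4=0x05 x5=0xd7  N=0 Z=0
after  9: x0=0x10 x1=0xf2 x2=0xd2 x3=0xd7 x4=0x05 x5=0xd7  N=1 Z=0
after 10: x0=0xd7 x1=0xf2 x2=0xd2 x3=0xd7 x4=0x05 x5=0xd7  N=1 Z=0
-- IRQ taken; context saved, return-PC = 11 --

K = 10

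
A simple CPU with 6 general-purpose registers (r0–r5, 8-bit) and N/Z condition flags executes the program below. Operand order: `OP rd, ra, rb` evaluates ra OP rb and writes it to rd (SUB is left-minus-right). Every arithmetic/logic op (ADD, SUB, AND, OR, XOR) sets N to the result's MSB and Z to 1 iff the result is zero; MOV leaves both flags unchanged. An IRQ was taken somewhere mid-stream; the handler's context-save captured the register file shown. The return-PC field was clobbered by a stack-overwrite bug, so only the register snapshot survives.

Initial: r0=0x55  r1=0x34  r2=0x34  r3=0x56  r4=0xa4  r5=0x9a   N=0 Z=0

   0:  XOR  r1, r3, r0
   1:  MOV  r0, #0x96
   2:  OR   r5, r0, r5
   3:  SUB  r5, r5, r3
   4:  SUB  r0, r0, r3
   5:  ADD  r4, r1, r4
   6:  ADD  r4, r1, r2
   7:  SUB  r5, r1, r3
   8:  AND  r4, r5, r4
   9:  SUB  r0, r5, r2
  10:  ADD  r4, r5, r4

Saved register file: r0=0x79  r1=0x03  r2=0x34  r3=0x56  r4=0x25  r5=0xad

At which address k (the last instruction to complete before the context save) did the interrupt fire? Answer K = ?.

K = 9

after  0: r0=0x55 r1=0x03 r2=0x34 r3=0x56 r4=0xa4 r5=0x9a  N=0 Z=0
after  1: r0=0x96 r1=0x03 r2=0x34 r3=0x56 r4=0xa4 r5=0x9a  N=0 Z=0
after  2: r0=0x96 r1=0x03 r2=0x34 r3=0x56 r4=0xa4 r5=0x9e  N=1 Z=0
after  3: r0=0x96 r1=0x03 r2=0x34 r3=0x56 r4=0xa4 r5=0x48  N=0 Z=0
after  4: r0=0x40 r1=0x03 r2=0x34 r3=0x56 r4=0xa4 r5=0x48  N=0 Z=0
after  5: r0=0x40 r1=0x03 r2=0x34 r3=0x56 r4=0xa7 r5=0x48  N=1 Z=0
after  6: r0=0x40 r1=0x03 r2=0x34 r3=0x56 r4=0x37 r5=0x48  N=0 Z=0
after  7: r0=0x40 r1=0x03 r2=0x34 r3=0x56 r4=0x37 r5=0xad  N=1 Z=0
after  8: r0=0x40 r1=0x03 r2=0x34 r3=0x56 r4=0x25 r5=0xad  N=0 Z=0
after  9: r0=0x79 r1=0x03 r2=0x34 r3=0x56 r4=0x25 r5=0xad  N=0 Z=0
-- IRQ taken; context saved, return-PC = 10 --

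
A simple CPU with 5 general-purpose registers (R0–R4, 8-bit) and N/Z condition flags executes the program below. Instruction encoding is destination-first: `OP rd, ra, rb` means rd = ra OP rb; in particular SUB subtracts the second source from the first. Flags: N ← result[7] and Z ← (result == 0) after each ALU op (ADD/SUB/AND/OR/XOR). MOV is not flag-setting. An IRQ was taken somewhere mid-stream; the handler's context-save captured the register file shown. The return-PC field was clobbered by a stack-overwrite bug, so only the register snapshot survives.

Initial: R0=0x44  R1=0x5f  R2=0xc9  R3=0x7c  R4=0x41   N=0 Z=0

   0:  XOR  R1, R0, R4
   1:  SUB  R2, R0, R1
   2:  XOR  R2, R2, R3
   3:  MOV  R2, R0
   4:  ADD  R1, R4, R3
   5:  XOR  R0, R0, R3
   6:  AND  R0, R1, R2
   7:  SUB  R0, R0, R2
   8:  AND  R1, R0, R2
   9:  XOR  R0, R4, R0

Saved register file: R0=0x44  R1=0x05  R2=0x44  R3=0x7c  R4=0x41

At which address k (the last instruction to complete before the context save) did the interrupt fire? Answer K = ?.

after  0: R0=0x44 R1=0x05 R2=0xc9 R3=0x7c R4=0x41  N=0 Z=0
after  1: R0=0x44 R1=0x05 R2=0x3f R3=0x7c R4=0x41  N=0 Z=0
after  2: R0=0x44 R1=0x05 R2=0x43 R3=0x7c R4=0x41  N=0 Z=0
after  3: R0=0x44 R1=0x05 R2=0x44 R3=0x7c R4=0x41  N=0 Z=0
-- IRQ taken; context saved, return-PC = 4 --

K = 3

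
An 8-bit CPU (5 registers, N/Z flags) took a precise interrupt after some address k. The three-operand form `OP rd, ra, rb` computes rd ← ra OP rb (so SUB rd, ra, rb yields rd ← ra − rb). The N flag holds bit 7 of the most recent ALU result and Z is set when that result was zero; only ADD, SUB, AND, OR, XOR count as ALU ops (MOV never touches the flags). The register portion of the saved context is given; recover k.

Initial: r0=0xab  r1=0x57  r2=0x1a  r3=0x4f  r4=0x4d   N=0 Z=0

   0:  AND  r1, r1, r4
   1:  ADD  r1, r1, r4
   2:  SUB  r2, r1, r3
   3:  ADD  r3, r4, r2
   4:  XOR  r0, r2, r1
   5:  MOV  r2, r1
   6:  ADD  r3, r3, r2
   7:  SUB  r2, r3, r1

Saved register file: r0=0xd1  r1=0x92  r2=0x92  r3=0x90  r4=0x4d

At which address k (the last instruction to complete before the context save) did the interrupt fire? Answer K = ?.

K = 5

after  0: r0=0xab r1=0x45 r2=0x1a r3=0x4f r4=0x4d  N=0 Z=0
after  1: r0=0xab r1=0x92 r2=0x1a r3=0x4f r4=0x4d  N=1 Z=0
after  2: r0=0xab r1=0x92 r2=0x43 r3=0x4f r4=0x4d  N=0 Z=0
after  3: r0=0xab r1=0x92 r2=0x43 r3=0x90 r4=0x4d  N=1 Z=0
after  4: r0=0xd1 r1=0x92 r2=0x43 r3=0x90 r4=0x4d  N=1 Z=0
after  5: r0=0xd1 r1=0x92 r2=0x92 r3=0x90 r4=0x4d  N=1 Z=0
-- IRQ taken; context saved, return-PC = 6 --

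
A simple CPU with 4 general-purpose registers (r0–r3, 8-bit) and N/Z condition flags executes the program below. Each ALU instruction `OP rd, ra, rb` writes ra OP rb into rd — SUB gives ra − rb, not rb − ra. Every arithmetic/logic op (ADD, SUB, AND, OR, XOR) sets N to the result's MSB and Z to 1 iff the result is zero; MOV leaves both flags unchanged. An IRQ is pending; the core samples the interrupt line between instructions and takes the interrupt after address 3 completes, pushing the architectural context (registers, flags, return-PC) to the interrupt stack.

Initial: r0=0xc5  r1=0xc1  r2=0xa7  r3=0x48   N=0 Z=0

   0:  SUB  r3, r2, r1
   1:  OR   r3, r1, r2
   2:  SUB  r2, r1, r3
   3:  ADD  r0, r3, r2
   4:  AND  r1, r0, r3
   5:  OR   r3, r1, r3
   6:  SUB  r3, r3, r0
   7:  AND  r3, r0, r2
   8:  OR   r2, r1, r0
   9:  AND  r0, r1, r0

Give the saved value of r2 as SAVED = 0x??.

SAVED = 0xda

after  0: r0=0xc5 r1=0xc1 r2=0xa7 r3=0xe6  N=1 Z=0
after  1: r0=0xc5 r1=0xc1 r2=0xa7 r3=0xe7  N=1 Z=0
after  2: r0=0xc5 r1=0xc1 r2=0xda r3=0xe7  N=1 Z=0
after  3: r0=0xc1 r1=0xc1 r2=0xda r3=0xe7  N=1 Z=0
-- IRQ taken; context saved, return-PC = 4 --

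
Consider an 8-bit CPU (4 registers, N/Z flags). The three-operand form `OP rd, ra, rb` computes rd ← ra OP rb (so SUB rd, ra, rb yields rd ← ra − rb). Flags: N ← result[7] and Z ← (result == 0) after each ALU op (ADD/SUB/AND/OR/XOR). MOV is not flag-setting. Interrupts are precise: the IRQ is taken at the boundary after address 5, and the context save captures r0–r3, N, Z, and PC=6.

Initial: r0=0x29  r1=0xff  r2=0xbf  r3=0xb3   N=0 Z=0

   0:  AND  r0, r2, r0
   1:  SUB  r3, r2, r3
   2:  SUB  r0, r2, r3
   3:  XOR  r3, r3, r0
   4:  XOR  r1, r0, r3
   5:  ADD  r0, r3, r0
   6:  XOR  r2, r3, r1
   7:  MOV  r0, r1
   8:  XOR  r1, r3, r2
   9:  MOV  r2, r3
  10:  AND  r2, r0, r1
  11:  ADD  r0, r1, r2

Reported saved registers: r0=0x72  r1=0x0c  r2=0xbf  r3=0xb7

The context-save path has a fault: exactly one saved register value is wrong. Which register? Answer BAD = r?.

after  0: r0=0x29 r1=0xff r2=0xbf r3=0xb3  N=0 Z=0
after  1: r0=0x29 r1=0xff r2=0xbf r3=0x0c  N=0 Z=0
after  2: r0=0xb3 r1=0xff r2=0xbf r3=0x0c  N=1 Z=0
after  3: r0=0xb3 r1=0xff r2=0xbf r3=0xbf  N=1 Z=0
after  4: r0=0xb3 r1=0x0c r2=0xbf r3=0xbf  N=0 Z=0
after  5: r0=0x72 r1=0x0c r2=0xbf r3=0xbf  N=0 Z=0
-- IRQ taken; context saved, return-PC = 6 --
mismatch: r3: reported 0xb7 vs actual 0xbf

BAD = r3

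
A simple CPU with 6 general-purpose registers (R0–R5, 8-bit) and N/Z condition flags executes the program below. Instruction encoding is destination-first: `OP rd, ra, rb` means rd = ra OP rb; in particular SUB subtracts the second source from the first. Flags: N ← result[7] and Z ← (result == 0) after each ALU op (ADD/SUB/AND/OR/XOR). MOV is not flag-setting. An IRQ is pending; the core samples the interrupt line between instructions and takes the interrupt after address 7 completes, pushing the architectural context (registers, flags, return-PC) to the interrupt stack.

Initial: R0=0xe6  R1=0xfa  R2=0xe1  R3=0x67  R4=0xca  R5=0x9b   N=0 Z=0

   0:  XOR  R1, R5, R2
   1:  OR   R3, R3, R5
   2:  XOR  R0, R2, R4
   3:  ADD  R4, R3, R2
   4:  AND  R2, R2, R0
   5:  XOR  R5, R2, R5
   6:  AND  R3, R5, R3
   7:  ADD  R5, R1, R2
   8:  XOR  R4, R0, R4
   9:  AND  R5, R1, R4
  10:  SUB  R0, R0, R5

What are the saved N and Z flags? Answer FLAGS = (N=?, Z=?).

FLAGS = (N=1, Z=0)

after  0: R0=0xe6 R1=0x7a R2=0xe1 R3=0x67 R4=0xca R5=0x9b  N=0 Z=0
after  1: R0=0xe6 R1=0x7a R2=0xe1 R3=0xff R4=0xca R5=0x9b  N=1 Z=0
after  2: R0=0x2b R1=0x7a R2=0xe1 R3=0xff R4=0xca R5=0x9b  N=0 Z=0
after  3: R0=0x2b R1=0x7a R2=0xe1 R3=0xff R4=0xe0 R5=0x9b  N=1 Z=0
after  4: R0=0x2b R1=0x7a R2=0x21 R3=0xff R4=0xe0 R5=0x9b  N=0 Z=0
after  5: R0=0x2b R1=0x7a R2=0x21 R3=0xff R4=0xe0 R5=0xba  N=1 Z=0
after  6: R0=0x2b R1=0x7a R2=0x21 R3=0xba R4=0xe0 R5=0xba  N=1 Z=0
after  7: R0=0x2b R1=0x7a R2=0x21 R3=0xba R4=0xe0 R5=0x9b  N=1 Z=0
-- IRQ taken; context saved, return-PC = 8 --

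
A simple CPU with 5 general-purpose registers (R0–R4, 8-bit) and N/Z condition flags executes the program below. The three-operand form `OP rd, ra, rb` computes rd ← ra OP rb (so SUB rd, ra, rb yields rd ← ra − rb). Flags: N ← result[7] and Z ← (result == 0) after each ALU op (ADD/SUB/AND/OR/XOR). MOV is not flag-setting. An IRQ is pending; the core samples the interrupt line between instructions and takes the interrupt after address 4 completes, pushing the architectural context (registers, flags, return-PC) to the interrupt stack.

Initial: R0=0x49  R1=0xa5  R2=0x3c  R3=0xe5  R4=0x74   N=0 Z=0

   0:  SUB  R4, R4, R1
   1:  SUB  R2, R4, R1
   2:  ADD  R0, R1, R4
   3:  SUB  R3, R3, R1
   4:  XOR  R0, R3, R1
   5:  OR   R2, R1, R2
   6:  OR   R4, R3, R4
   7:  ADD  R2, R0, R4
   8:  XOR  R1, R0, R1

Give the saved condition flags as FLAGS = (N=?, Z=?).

FLAGS = (N=1, Z=0)

after  0: R0=0x49 R1=0xa5 R2=0x3c R3=0xe5 R4=0xcf  N=1 Z=0
after  1: R0=0x49 R1=0xa5 R2=0x2a R3=0xe5 R4=0xcf  N=0 Z=0
after  2: R0=0x74 R1=0xa5 R2=0x2a R3=0xe5 R4=0xcf  N=0 Z=0
after  3: R0=0x74 R1=0xa5 R2=0x2a R3=0x40 R4=0xcf  N=0 Z=0
after  4: R0=0xe5 R1=0xa5 R2=0x2a R3=0x40 R4=0xcf  N=1 Z=0
-- IRQ taken; context saved, return-PC = 5 --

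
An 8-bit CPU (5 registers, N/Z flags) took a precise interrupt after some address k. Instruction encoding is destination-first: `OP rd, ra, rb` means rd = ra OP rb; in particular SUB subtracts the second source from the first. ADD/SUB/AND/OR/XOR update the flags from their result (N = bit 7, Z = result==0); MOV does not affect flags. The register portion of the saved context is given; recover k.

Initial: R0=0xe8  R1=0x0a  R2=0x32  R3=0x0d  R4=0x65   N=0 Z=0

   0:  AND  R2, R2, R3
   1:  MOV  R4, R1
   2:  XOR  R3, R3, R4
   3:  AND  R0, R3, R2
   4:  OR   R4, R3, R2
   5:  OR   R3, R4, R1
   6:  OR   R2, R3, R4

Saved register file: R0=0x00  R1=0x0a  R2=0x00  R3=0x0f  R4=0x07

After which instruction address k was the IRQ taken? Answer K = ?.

K = 5

after  0: R0=0xe8 R1=0x0a R2=0x00 R3=0x0d R4=0x65  N=0 Z=1
after  1: R0=0xe8 R1=0x0a R2=0x00 R3=0x0d R4=0x0a  N=0 Z=1
after  2: R0=0xe8 R1=0x0a R2=0x00 R3=0x07 R4=0x0a  N=0 Z=0
after  3: R0=0x00 R1=0x0a R2=0x00 R3=0x07 R4=0x0a  N=0 Z=1
after  4: R0=0x00 R1=0x0a R2=0x00 R3=0x07 R4=0x07  N=0 Z=0
after  5: R0=0x00 R1=0x0a R2=0x00 R3=0x0f R4=0x07  N=0 Z=0
-- IRQ taken; context saved, return-PC = 6 --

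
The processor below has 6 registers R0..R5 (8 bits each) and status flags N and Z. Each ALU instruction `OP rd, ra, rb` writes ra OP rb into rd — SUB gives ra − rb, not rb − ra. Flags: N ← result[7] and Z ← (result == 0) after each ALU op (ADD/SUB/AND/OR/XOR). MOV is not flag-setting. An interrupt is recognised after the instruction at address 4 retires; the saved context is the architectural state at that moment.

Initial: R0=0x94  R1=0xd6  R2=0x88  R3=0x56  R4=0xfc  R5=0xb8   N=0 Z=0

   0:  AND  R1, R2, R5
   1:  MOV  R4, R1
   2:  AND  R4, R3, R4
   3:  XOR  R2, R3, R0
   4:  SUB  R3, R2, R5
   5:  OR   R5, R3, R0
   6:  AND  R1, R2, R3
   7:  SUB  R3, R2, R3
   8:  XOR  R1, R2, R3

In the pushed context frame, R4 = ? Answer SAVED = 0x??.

SAVED = 0x00

after  0: R0=0x94 R1=0x88 R2=0x88 R3=0x56 R4=0xfc R5=0xb8  N=1 Z=0
after  1: R0=0x94 R1=0x88 R2=0x88 R3=0x56 R4=0x88 R5=0xb8  N=1 Z=0
after  2: R0=0x94 R1=0x88 R2=0x88 R3=0x56 R4=0x00 R5=0xb8  N=0 Z=1
after  3: R0=0x94 R1=0x88 R2=0xc2 R3=0x56 R4=0x00 R5=0xb8  N=1 Z=0
after  4: R0=0x94 R1=0x88 R2=0xc2 R3=0x0a R4=0x00 R5=0xb8  N=0 Z=0
-- IRQ taken; context saved, return-PC = 5 --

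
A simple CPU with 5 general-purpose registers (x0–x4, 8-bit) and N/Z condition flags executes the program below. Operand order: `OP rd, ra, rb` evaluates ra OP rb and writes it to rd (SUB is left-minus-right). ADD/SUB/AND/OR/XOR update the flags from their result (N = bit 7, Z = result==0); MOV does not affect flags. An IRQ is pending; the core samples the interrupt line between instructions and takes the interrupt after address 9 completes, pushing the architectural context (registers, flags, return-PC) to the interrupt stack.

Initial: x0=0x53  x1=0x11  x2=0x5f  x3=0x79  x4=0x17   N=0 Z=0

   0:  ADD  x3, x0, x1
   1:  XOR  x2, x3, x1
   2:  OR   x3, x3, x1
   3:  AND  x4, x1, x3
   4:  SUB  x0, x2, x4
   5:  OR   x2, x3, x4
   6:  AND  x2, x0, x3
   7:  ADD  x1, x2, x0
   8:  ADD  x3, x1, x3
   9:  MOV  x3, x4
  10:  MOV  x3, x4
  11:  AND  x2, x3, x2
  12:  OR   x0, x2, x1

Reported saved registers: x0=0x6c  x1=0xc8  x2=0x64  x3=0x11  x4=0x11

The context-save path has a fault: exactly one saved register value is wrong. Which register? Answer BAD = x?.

after  0: x0=0x53 x1=0x11 x2=0x5f x3=0x64 x4=0x17  N=0 Z=0
after  1: x0=0x53 x1=0x11 x2=0x75 x3=0x64 x4=0x17  N=0 Z=0
after  2: x0=0x53 x1=0x11 x2=0x75 x3=0x75 x4=0x17  N=0 Z=0
after  3: x0=0x53 x1=0x11 x2=0x75 x3=0x75 x4=0x11  N=0 Z=0
after  4: x0=0x64 x1=0x11 x2=0x75 x3=0x75 x4=0x11  N=0 Z=0
after  5: x0=0x64 x1=0x11 x2=0x75 x3=0x75 x4=0x11  N=0 Z=0
after  6: x0=0x64 x1=0x11 x2=0x64 x3=0x75 x4=0x11  N=0 Z=0
after  7: x0=0x64 x1=0xc8 x2=0x64 x3=0x75 x4=0x11  N=1 Z=0
after  8: x0=0x64 x1=0xc8 x2=0x64 x3=0x3d x4=0x11  N=0 Z=0
after  9: x0=0x64 x1=0xc8 x2=0x64 x3=0x11 x4=0x11  N=0 Z=0
-- IRQ taken; context saved, return-PC = 10 --
mismatch: x0: reported 0x6c vs actual 0x64

BAD = x0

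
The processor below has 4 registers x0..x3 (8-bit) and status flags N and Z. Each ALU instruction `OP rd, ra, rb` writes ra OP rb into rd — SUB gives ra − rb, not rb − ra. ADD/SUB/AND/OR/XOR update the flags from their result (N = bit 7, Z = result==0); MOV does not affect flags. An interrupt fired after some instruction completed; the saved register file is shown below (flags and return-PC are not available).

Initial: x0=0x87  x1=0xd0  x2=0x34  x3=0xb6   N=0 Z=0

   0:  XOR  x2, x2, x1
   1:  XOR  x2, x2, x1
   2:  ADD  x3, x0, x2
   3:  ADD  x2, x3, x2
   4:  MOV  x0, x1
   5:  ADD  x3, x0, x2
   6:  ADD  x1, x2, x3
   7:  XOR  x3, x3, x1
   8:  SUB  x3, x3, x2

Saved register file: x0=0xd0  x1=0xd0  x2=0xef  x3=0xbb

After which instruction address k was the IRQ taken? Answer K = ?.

after  0: x0=0x87 x1=0xd0 x2=0xe4 x3=0xb6  N=1 Z=0
after  1: x0=0x87 x1=0xd0 x2=0x34 x3=0xb6  N=0 Z=0
after  2: x0=0x87 x1=0xd0 x2=0x34 x3=0xbb  N=1 Z=0
after  3: x0=0x87 x1=0xd0 x2=0xef x3=0xbb  N=1 Z=0
after  4: x0=0xd0 x1=0xd0 x2=0xef x3=0xbb  N=1 Z=0
-- IRQ taken; context saved, return-PC = 5 --

K = 4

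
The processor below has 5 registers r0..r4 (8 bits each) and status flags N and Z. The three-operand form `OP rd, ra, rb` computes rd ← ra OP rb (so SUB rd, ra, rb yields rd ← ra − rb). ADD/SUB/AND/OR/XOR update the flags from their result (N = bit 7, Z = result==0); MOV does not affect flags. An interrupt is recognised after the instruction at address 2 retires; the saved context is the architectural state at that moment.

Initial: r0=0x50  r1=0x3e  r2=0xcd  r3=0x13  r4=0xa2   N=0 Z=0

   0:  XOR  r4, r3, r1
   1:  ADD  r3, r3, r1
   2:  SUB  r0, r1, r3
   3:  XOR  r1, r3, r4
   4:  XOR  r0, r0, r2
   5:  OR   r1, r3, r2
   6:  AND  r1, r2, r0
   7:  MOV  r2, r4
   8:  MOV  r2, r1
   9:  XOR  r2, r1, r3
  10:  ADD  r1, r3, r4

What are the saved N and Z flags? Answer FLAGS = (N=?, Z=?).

after  0: r0=0x50 r1=0x3e r2=0xcd r3=0x13 r4=0x2d  N=0 Z=0
after  1: r0=0x50 r1=0x3e r2=0xcd r3=0x51 r4=0x2d  N=0 Z=0
after  2: r0=0xed r1=0x3e r2=0xcd r3=0x51 r4=0x2d  N=1 Z=0
-- IRQ taken; context saved, return-PC = 3 --

FLAGS = (N=1, Z=0)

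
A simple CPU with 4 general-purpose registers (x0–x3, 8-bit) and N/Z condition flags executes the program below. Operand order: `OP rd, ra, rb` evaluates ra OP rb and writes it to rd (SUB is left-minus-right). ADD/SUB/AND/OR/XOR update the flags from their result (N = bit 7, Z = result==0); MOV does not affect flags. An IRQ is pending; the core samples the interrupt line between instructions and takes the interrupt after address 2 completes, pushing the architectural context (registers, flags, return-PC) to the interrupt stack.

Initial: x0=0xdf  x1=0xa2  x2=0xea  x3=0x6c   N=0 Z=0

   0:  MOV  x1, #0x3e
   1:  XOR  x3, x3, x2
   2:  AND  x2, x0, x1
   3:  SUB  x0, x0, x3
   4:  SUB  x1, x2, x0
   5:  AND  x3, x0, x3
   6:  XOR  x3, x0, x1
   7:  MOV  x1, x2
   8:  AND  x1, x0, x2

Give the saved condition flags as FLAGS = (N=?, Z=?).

after  0: x0=0xdf x1=0x3e x2=0xea x3=0x6c  N=0 Z=0
after  1: x0=0xdf x1=0x3e x2=0xea x3=0x86  N=1 Z=0
after  2: x0=0xdf x1=0x3e x2=0x1e x3=0x86  N=0 Z=0
-- IRQ taken; context saved, return-PC = 3 --

FLAGS = (N=0, Z=0)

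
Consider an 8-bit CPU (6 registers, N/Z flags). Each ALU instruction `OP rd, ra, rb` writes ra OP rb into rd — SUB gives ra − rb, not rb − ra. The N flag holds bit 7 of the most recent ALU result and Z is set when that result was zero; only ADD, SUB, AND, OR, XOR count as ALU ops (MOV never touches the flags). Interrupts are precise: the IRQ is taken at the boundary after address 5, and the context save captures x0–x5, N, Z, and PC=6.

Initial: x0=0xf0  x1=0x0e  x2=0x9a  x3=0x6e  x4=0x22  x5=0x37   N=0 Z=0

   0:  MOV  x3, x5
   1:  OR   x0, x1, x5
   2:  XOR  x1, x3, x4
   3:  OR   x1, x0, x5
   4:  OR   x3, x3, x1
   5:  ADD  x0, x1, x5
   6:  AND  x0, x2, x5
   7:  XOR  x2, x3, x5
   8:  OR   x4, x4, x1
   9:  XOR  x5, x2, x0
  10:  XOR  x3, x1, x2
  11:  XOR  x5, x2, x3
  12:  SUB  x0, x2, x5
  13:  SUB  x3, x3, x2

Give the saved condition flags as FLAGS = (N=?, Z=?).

after  0: x0=0xf0 x1=0x0e x2=0x9a x3=0x37 x4=0x22 x5=0x37  N=0 Z=0
after  1: x0=0x3f x1=0x0e x2=0x9a x3=0x37 x4=0x22 x5=0x37  N=0 Z=0
after  2: x0=0x3f x1=0x15 x2=0x9a x3=0x37 x4=0x22 x5=0x37  N=0 Z=0
after  3: x0=0x3f x1=0x3f x2=0x9a x3=0x37 x4=0x22 x5=0x37  N=0 Z=0
after  4: x0=0x3f x1=0x3f x2=0x9a x3=0x3f x4=0x22 x5=0x37  N=0 Z=0
after  5: x0=0x76 x1=0x3f x2=0x9a x3=0x3f x4=0x22 x5=0x37  N=0 Z=0
-- IRQ taken; context saved, return-PC = 6 --

FLAGS = (N=0, Z=0)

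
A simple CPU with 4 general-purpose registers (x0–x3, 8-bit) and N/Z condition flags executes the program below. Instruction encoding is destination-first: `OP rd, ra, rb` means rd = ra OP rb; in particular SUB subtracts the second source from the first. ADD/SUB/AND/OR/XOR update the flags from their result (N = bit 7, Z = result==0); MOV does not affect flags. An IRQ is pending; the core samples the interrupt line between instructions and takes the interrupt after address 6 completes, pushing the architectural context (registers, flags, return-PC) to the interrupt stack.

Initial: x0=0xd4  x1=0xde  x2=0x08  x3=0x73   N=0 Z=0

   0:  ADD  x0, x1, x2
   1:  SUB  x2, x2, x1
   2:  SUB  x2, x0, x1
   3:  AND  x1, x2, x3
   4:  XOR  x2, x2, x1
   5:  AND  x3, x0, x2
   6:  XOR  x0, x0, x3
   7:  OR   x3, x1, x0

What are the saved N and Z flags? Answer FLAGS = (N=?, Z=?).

after  0: x0=0xe6 x1=0xde x2=0x08 x3=0x73  N=1 Z=0
after  1: x0=0xe6 x1=0xde x2=0x2a x3=0x73  N=0 Z=0
after  2: x0=0xe6 x1=0xde x2=0x08 x3=0x73  N=0 Z=0
after  3: x0=0xe6 x1=0x00 x2=0x08 x3=0x73  N=0 Z=1
after  4: x0=0xe6 x1=0x00 x2=0x08 x3=0x73  N=0 Z=0
after  5: x0=0xe6 x1=0x00 x2=0x08 x3=0x00  N=0 Z=1
after  6: x0=0xe6 x1=0x00 x2=0x08 x3=0x00  N=1 Z=0
-- IRQ taken; context saved, return-PC = 7 --

FLAGS = (N=1, Z=0)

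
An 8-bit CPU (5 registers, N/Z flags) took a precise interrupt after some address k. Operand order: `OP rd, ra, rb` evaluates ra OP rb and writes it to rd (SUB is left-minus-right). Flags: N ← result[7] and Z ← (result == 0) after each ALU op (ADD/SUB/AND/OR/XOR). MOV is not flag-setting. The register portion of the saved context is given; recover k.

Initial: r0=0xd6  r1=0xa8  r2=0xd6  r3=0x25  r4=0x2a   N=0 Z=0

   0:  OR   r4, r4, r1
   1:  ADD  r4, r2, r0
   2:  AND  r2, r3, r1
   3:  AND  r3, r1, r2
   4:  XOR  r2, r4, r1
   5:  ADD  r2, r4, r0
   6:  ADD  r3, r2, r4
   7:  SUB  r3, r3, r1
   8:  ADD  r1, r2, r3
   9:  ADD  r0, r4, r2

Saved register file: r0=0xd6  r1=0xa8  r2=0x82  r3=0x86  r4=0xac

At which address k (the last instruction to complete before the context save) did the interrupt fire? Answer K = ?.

K = 7

after  0: r0=0xd6 r1=0xa8 r2=0xd6 r3=0x25 r4=0xaa  N=1 Z=0
after  1: r0=0xd6 r1=0xa8 r2=0xd6 r3=0x25 r4=0xac  N=1 Z=0
after  2: r0=0xd6 r1=0xa8 r2=0x20 r3=0x25 r4=0xac  N=0 Z=0
after  3: r0=0xd6 r1=0xa8 r2=0x20 r3=0x20 r4=0xac  N=0 Z=0
after  4: r0=0xd6 r1=0xa8 r2=0x04 r3=0x20 r4=0xac  N=0 Z=0
after  5: r0=0xd6 r1=0xa8 r2=0x82 r3=0x20 r4=0xac  N=1 Z=0
after  6: r0=0xd6 r1=0xa8 r2=0x82 r3=0x2e r4=0xac  N=0 Z=0
after  7: r0=0xd6 r1=0xa8 r2=0x82 r3=0x86 r4=0xac  N=1 Z=0
-- IRQ taken; context saved, return-PC = 8 --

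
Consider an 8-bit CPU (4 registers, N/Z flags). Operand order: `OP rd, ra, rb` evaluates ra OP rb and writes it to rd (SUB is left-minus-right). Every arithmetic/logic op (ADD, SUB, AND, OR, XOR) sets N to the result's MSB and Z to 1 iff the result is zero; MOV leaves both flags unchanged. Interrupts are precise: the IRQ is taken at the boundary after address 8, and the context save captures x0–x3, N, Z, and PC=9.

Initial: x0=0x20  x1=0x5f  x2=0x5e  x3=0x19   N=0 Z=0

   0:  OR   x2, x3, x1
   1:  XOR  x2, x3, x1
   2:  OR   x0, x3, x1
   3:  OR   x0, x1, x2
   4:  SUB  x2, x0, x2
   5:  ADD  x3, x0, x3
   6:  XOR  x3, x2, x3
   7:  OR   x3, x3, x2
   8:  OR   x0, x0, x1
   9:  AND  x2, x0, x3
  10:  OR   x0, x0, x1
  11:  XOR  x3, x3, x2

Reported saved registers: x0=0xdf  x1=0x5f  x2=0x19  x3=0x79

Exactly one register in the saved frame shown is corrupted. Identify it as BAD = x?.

BAD = x0

after  0: x0=0x20 x1=0x5f x2=0x5f x3=0x19  N=0 Z=0
after  1: x0=0x20 x1=0x5f x2=0x46 x3=0x19  N=0 Z=0
after  2: x0=0x5f x1=0x5f x2=0x46 x3=0x19  N=0 Z=0
after  3: x0=0x5f x1=0x5f x2=0x46 x3=0x19  N=0 Z=0
after  4: x0=0x5f x1=0x5f x2=0x19 x3=0x19  N=0 Z=0
after  5: x0=0x5f x1=0x5f x2=0x19 x3=0x78  N=0 Z=0
after  6: x0=0x5f x1=0x5f x2=0x19 x3=0x61  N=0 Z=0
after  7: x0=0x5f x1=0x5f x2=0x19 x3=0x79  N=0 Z=0
after  8: x0=0x5f x1=0x5f x2=0x19 x3=0x79  N=0 Z=0
-- IRQ taken; context saved, return-PC = 9 --
mismatch: x0: reported 0xdf vs actual 0x5f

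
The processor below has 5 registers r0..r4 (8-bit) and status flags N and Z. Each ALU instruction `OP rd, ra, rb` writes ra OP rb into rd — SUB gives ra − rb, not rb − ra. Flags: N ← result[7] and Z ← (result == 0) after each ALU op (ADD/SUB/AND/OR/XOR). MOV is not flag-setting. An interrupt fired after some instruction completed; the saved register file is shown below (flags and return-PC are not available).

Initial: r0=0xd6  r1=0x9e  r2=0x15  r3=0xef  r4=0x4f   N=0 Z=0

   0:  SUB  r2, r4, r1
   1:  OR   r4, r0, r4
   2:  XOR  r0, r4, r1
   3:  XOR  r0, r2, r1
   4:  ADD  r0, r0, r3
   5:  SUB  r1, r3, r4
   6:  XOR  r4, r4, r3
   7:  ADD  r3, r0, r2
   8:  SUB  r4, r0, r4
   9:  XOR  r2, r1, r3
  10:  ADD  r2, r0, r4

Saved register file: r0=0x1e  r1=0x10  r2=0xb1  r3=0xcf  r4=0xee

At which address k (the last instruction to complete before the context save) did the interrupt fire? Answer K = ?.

K = 8

after  0: r0=0xd6 r1=0x9e r2=0xb1 r3=0xef r4=0x4f  N=1 Z=0
after  1: r0=0xd6 r1=0x9e r2=0xb1 r3=0xef r4=0xdf  N=1 Z=0
after  2: r0=0x41 r1=0x9e r2=0xb1 r3=0xef r4=0xdf  N=0 Z=0
after  3: r0=0x2f r1=0x9e r2=0xb1 r3=0xef r4=0xdf  N=0 Z=0
after  4: r0=0x1e r1=0x9e r2=0xb1 r3=0xef r4=0xdf  N=0 Z=0
after  5: r0=0x1e r1=0x10 r2=0xb1 r3=0xef r4=0xdf  N=0 Z=0
after  6: r0=0x1e r1=0x10 r2=0xb1 r3=0xef r4=0x30  N=0 Z=0
after  7: r0=0x1e r1=0x10 r2=0xb1 r3=0xcf r4=0x30  N=1 Z=0
after  8: r0=0x1e r1=0x10 r2=0xb1 r3=0xcf r4=0xee  N=1 Z=0
-- IRQ taken; context saved, return-PC = 9 --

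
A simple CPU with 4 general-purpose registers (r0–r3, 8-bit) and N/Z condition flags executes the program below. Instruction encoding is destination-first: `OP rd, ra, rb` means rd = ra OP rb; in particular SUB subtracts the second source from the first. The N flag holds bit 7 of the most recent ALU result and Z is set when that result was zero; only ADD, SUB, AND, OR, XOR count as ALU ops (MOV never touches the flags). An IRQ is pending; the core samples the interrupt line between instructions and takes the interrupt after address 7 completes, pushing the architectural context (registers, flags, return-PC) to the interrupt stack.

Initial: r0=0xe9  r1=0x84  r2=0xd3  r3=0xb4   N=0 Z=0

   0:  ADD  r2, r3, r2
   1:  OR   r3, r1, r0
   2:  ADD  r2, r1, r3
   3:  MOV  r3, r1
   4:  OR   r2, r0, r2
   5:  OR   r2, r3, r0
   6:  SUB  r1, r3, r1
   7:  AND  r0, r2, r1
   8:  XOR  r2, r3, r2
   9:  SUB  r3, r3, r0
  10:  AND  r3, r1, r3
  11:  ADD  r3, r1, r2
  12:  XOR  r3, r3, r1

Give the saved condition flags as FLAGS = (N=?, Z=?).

FLAGS = (N=0, Z=1)

after  0: r0=0xe9 r1=0x84 r2=0x87 r3=0xb4  N=1 Z=0
after  1: r0=0xe9 r1=0x84 r2=0x87 r3=0xed  N=1 Z=0
after  2: r0=0xe9 r1=0x84 r2=0x71 r3=0xed  N=0 Z=0
after  3: r0=0xe9 r1=0x84 r2=0x71 r3=0x84  N=0 Z=0
after  4: r0=0xe9 r1=0x84 r2=0xf9 r3=0x84  N=1 Z=0
after  5: r0=0xe9 r1=0x84 r2=0xed r3=0x84  N=1 Z=0
after  6: r0=0xe9 r1=0x00 r2=0xed r3=0x84  N=0 Z=1
after  7: r0=0x00 r1=0x00 r2=0xed r3=0x84  N=0 Z=1
-- IRQ taken; context saved, return-PC = 8 --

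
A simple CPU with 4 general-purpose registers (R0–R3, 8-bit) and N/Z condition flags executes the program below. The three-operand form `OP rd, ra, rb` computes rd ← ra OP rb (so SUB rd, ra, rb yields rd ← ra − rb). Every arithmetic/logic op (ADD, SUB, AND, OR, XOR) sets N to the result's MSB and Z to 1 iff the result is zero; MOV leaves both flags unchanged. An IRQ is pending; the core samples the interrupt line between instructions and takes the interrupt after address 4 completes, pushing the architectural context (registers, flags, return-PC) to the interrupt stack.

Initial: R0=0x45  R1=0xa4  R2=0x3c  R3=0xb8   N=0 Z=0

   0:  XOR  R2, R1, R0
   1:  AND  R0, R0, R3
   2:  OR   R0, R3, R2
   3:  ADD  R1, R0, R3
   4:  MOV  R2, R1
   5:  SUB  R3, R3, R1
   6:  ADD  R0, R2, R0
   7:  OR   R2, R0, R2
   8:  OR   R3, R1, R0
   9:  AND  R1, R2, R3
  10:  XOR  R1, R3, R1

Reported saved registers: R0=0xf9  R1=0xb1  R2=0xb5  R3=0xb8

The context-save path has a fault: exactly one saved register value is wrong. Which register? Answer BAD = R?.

after  0: R0=0x45 R1=0xa4 R2=0xe1 R3=0xb8  N=1 Z=0
after  1: R0=0x00 R1=0xa4 R2=0xe1 R3=0xb8  N=0 Z=1
after  2: R0=0xf9 R1=0xa4 R2=0xe1 R3=0xb8  N=1 Z=0
after  3: R0=0xf9 R1=0xb1 R2=0xe1 R3=0xb8  N=1 Z=0
after  4: R0=0xf9 R1=0xb1 R2=0xb1 R3=0xb8  N=1 Z=0
-- IRQ taken; context saved, return-PC = 5 --
mismatch: R2: reported 0xb5 vs actual 0xb1

BAD = R2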